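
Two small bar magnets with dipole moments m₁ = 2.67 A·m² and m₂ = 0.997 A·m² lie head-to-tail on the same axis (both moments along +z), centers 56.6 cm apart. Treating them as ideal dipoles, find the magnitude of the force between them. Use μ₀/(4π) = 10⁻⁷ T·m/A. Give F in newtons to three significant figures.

F ≈ 1.56×10⁻⁵ N

On-axis B of dipole 1: B = (μ₀/4π)·2m₁/r³. Force on dipole 2: F = m₂·dB/dr.
dB/dr = −(μ₀/4π)·6m₁/r⁴, so |F| = (μ₀/4π)·6m₁m₂/r⁴.
F = 6(10⁻⁷)(2.67)(0.997)/(0.566)⁴ = 1.556×10⁻⁵ N.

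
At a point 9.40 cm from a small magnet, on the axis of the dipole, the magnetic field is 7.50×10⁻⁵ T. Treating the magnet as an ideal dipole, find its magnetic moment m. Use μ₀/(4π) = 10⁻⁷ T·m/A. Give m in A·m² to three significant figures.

On axis B = (μ₀/4π)·2m/r³, so m = Br³·4π/(μ₀·2).
m = (7.50×10⁻⁵)·(0.0940)³ / (2·10⁻⁷) = 0.3115 A·m².

m ≈ 0.311 A·m²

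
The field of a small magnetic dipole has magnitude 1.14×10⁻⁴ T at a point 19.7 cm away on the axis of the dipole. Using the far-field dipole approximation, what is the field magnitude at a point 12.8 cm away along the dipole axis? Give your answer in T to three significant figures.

B ≈ 4.16×10⁻⁴ T

Dipole fields scale as 1/r³ in the far field; the geometry is the same at both points.
B₂ = B₁ · (r₁/r₂)³ = 1.14×10⁻⁴ · (19.7/12.8)³.
(r₁/r₂)³ = (1.539)³ = 3.646.
B₂ ≈ 4.156×10⁻⁴ T.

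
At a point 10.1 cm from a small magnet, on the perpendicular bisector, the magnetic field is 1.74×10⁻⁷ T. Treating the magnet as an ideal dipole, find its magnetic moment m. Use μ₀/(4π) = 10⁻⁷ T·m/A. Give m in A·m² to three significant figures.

In the equatorial plane B = (μ₀/4π)·m/r³, so m = Br³·4π/(μ₀).
m = (1.74×10⁻⁷)·(0.101)³ / (10⁻⁷) = 0.001793 A·m².

m ≈ 0.00179 A·m²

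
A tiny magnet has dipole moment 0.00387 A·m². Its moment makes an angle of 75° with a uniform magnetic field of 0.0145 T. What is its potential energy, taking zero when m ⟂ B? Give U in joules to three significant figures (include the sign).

U = −m·B = −mB cosθ.
U = −(0.00387)(0.0145)·cos75° = -1.452×10⁻⁵ J.

U ≈ -1.45×10⁻⁵ J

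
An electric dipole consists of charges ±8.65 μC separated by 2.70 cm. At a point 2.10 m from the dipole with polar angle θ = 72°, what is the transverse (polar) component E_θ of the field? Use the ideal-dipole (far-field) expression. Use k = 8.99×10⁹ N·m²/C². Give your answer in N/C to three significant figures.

E_θ ≈ 216 N/C

Dipole moment p = qd = (8.65×10⁻⁶ C)(0.0270 m) = 2.336×10⁻⁷ C·m.
For a dipole, E_θ = (kp sinθ)/r³.
kp/r³ = (8.99×10⁹)(2.336×10⁻⁷)/(2.10)³ = 226.8 N/C.
E_θ = 226.8·sin72° = 215.7 N/C.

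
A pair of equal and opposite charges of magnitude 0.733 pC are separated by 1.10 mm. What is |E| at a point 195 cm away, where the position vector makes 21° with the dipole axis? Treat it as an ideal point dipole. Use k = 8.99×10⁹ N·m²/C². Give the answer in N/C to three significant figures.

E ≈ 1.86×10⁻⁶ N/C

Dipole moment p = qd = (7.33×10⁻¹³ C)(0.00110 m) = 8.063×10⁻¹⁶ C·m.
At angle θ the dipole field magnitude is E = (kp/r³)·√(1 + 3cos²θ).
kp/r³ = (8.99×10⁹)(8.063×10⁻¹⁶) / (1.95)³ = 9.776×10⁻⁷ N/C.
√(1 + 3cos²21°) = √(1 + 3·0.8716) = √3.6147 ≈ 1.9012.
E ≈ 9.776×10⁻⁷ × 1.901 = 1.859×10⁻⁶ N/C.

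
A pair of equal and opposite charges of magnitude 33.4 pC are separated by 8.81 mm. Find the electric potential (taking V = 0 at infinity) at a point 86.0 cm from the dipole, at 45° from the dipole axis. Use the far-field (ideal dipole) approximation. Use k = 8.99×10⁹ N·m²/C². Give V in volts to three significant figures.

Dipole moment p = qd = (3.34×10⁻¹¹ C)(0.00881 m) = 2.943×10⁻¹³ C·m.
The dipole potential is V = kp cosθ / r².
V = (8.99×10⁹)(2.943×10⁻¹³)·cos45° / (0.860)² = 0.002530 V.

V ≈ 0.00253 V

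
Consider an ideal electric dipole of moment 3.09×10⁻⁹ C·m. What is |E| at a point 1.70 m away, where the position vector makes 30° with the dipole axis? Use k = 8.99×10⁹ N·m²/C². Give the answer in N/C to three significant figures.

E ≈ 10.2 N/C

At angle θ the dipole field magnitude is E = (kp/r³)·√(1 + 3cos²θ).
kp/r³ = (8.99×10⁹)(3.09×10⁻⁹) / (1.70)³ = 5.654 N/C.
√(1 + 3cos²30°) = √(1 + 3·0.7500) = √3.2500 ≈ 1.8028.
E ≈ 5.654 × 1.803 = 10.19 N/C.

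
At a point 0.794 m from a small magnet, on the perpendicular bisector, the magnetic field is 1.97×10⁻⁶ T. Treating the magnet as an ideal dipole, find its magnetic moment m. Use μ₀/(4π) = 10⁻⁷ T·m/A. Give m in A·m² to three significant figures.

In the equatorial plane B = (μ₀/4π)·m/r³, so m = Br³·4π/(μ₀).
m = (1.97×10⁻⁶)·(0.794)³ / (10⁻⁷) = 9.861 A·m².

m ≈ 9.86 A·m²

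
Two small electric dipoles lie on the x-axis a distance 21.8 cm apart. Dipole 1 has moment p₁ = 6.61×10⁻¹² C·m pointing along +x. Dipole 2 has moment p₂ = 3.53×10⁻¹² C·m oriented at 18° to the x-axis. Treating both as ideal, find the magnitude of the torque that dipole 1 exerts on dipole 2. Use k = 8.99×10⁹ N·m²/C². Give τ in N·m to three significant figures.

The second dipole sits on the axis of the first, so the field there is axial: E₁ = 2kp₁/r³ along +x.
E₁ = 2(8.99×10⁹)(6.61×10⁻¹²)/(0.218)³ = 11.47 N/C.
Torque on the second dipole: τ = p₂ E₁ sinθ.
τ = (3.53×10⁻¹²)(11.47)·sin18° = 1.251×10⁻¹¹ N·m.

τ ≈ 1.25×10⁻¹¹ N·m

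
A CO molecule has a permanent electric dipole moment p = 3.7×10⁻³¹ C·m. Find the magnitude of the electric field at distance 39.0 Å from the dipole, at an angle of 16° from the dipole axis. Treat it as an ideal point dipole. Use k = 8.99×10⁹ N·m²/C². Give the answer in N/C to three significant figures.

E ≈ 1.09×10⁵ N/C

At angle θ the dipole field magnitude is E = (kp/r³)·√(1 + 3cos²θ).
kp/r³ = (8.99×10⁹)(3.70×10⁻³¹) / (3.90×10⁻⁹)³ = 5.607×10⁴ N/C.
√(1 + 3cos²16°) = √(1 + 3·0.9240) = √3.7721 ≈ 1.9422.
E ≈ 5.607×10⁴ × 1.942 = 1.089×10⁵ N/C.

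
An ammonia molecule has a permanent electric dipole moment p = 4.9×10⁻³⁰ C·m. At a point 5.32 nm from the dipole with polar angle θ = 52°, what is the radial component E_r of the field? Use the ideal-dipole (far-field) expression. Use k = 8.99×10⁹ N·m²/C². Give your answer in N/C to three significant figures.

For a dipole, E_r = (2kp cosθ)/r³.
kp/r³ = (8.99×10⁹)(4.90×10⁻³⁰)/(5.32×10⁻⁹)³ = 2.926×10⁵ N/C.
E_r = 2·2.926×10⁵·cos52° = 3.602×10⁵ N/C.

E_r ≈ 3.60×10⁵ N/C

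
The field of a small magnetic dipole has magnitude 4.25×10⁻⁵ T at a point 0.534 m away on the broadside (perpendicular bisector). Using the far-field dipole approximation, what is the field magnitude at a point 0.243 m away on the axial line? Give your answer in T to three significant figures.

B ≈ 9.02×10⁻⁴ T

Dipole fields scale as 1/r³ in the far field.
The axial field is twice the equatorial field at the same r, so the geometry factor is 2/1.
B₂ = B₁ · (2/1) · (r₁/r₂)³ = 4.25×10⁻⁵ · 2 · (0.534/0.243)³.
(r₁/r₂)³ = (2.198)³ = 10.61.
B₂ ≈ 9.020×10⁻⁴ T.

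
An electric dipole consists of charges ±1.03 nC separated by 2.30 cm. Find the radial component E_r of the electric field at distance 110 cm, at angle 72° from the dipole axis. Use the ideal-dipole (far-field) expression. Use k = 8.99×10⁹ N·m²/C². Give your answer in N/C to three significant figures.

E_r ≈ 0.0989 N/C

Dipole moment p = qd = (1.03×10⁻⁹ C)(0.0230 m) = 2.369×10⁻¹¹ C·m.
For a dipole, E_r = (2kp cosθ)/r³.
kp/r³ = (8.99×10⁹)(2.369×10⁻¹¹)/(1.10)³ = 0.1600 N/C.
E_r = 2·0.1600·cos72° = 0.09889 N/C.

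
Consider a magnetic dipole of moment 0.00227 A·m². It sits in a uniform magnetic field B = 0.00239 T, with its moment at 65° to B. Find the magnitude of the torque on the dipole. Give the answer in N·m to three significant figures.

Torque on a magnetic dipole: τ = mB sinθ.
τ = (0.00227)(0.00239)·sin65° = 4.917×10⁻⁶ N·m.

τ ≈ 4.92×10⁻⁶ N·m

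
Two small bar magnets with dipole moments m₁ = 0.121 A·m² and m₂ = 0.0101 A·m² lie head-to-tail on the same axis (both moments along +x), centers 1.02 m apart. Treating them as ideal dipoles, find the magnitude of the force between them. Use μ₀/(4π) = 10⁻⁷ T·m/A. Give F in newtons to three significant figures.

F ≈ 6.77×10⁻¹⁰ N

On-axis B of dipole 1: B = (μ₀/4π)·2m₁/r³. Force on dipole 2: F = m₂·dB/dr.
dB/dr = −(μ₀/4π)·6m₁/r⁴, so |F| = (μ₀/4π)·6m₁m₂/r⁴.
F = 6(10⁻⁷)(0.121)(0.0101)/(1.02)⁴ = 6.774×10⁻¹⁰ N.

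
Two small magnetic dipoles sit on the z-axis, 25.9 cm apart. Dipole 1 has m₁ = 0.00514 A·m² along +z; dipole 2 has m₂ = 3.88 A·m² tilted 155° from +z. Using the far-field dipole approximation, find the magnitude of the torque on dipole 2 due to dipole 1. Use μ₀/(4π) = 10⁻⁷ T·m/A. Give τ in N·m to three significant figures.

τ ≈ 9.70×10⁻⁸ N·m

Dipole B is on the axis of dipole A, so B₁ there is axial: B₁ = (μ₀/4π)·2m₁/r³ along +z.
B₁ = 2(10⁻⁷)(0.00514)/(0.259)³ = 5.917×10⁻⁸ T.
τ = m₂ B₁ sinθ.
τ = (3.88)(5.917×10⁻⁸)·sin155° = 9.702×10⁻⁸ N·m.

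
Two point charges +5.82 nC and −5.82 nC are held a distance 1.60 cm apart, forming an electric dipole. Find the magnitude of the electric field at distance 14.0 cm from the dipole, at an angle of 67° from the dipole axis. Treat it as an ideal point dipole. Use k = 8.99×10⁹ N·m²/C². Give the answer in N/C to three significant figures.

Dipole moment p = qd = (5.82×10⁻⁹ C)(0.0160 m) = 9.312×10⁻¹¹ C·m.
At angle θ the dipole field magnitude is E = (kp/r³)·√(1 + 3cos²θ).
kp/r³ = (8.99×10⁹)(9.312×10⁻¹¹) / (0.140)³ = 305.1 N/C.
√(1 + 3cos²67°) = √(1 + 3·0.1527) = √1.4580 ≈ 1.2075.
E ≈ 305.1 × 1.207 = 368.4 N/C.

E ≈ 368 N/C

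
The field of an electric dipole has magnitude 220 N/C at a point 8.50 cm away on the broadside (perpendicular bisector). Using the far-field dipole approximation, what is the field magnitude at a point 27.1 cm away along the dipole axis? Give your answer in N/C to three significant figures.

E ≈ 13.6 N/C

Dipole fields scale as 1/r³ in the far field.
The axial field is twice the equatorial field at the same r, so the geometry factor is 2/1.
E₂ = E₁ · (2/1) · (r₁/r₂)³ = 220 · 2 · (8.50/27.1)³.
(r₁/r₂)³ = (0.3137)³ = 0.03086.
E₂ ≈ 13.58 N/C.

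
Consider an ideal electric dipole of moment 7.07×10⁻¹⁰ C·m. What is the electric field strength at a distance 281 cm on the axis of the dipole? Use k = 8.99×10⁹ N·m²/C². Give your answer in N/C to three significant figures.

E ≈ 0.573 N/C

On the dipole axis E = 2kp/r³.
E = 2·(8.99×10⁹)(7.07×10⁻¹⁰) / (2.81)³ = 0.5729 N/C.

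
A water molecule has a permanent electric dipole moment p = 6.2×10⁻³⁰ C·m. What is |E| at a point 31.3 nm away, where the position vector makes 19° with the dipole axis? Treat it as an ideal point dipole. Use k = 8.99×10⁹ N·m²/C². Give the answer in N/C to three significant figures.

At angle θ the dipole field magnitude is E = (kp/r³)·√(1 + 3cos²θ).
kp/r³ = (8.99×10⁹)(6.20×10⁻³⁰) / (3.13×10⁻⁸)³ = 1818 N/C.
√(1 + 3cos²19°) = √(1 + 3·0.8940) = √3.6820 ≈ 1.9189.
E ≈ 1818 × 1.919 = 3488 N/C.

E ≈ 3490 N/C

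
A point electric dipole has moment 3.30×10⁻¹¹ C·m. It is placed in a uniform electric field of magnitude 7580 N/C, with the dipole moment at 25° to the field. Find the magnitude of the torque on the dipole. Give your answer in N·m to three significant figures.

τ ≈ 1.06×10⁻⁷ N·m

Torque on an electric dipole: τ = pE sinθ.
τ = (3.30×10⁻¹¹)(7580)·sin25° = 1.057×10⁻⁷ N·m.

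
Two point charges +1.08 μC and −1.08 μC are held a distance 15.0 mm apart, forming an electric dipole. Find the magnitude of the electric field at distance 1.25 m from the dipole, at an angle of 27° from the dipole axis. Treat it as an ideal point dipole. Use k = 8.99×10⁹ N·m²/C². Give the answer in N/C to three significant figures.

E ≈ 137 N/C

Dipole moment p = qd = (1.08×10⁻⁶ C)(0.0150 m) = 1.62×10⁻⁸ C·m.
At angle θ the dipole field magnitude is E = (kp/r³)·√(1 + 3cos²θ).
kp/r³ = (8.99×10⁹)(1.62×10⁻⁸) / (1.25)³ = 74.57 N/C.
√(1 + 3cos²27°) = √(1 + 3·0.7939) = √3.3817 ≈ 1.8389.
E ≈ 74.57 × 1.839 = 137.1 N/C.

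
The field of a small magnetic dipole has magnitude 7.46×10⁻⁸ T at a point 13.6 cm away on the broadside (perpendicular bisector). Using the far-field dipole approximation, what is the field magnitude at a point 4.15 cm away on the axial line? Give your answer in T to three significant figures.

Dipole fields scale as 1/r³ in the far field.
The axial field is twice the equatorial field at the same r, so the geometry factor is 2/1.
B₂ = B₁ · (2/1) · (r₁/r₂)³ = 7.46×10⁻⁸ · 2 · (13.6/4.15)³.
(r₁/r₂)³ = (3.277)³ = 35.19.
B₂ ≈ 5.251×10⁻⁶ T.

B ≈ 5.25×10⁻⁶ T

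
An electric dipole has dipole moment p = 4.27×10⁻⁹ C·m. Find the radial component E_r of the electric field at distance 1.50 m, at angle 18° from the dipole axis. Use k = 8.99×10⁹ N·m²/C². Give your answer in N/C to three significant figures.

For a dipole, E_r = (2kp cosθ)/r³.
kp/r³ = (8.99×10⁹)(4.27×10⁻⁹)/(1.50)³ = 11.37 N/C.
E_r = 2·11.37·cos18° = 21.63 N/C.

E_r ≈ 21.6 N/C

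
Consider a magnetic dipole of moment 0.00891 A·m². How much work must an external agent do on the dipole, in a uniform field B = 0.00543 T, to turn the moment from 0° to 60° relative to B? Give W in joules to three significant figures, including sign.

W_ext = ΔU = −mB cosθ₂ + mB cosθ₁ = mB(cosθ₁ − cosθ₂).
W = (0.00891)(0.00543)·(cos0° − cos60°) = (4.838×10⁻⁵)·(+0.5000) = 2.419×10⁻⁵ J.

W ≈ 2.42×10⁻⁵ J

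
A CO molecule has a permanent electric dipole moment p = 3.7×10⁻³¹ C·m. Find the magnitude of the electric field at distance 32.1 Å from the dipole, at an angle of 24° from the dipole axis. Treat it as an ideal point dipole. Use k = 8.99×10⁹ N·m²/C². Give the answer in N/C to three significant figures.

E ≈ 1.88×10⁵ N/C

At angle θ the dipole field magnitude is E = (kp/r³)·√(1 + 3cos²θ).
kp/r³ = (8.99×10⁹)(3.70×10⁻³¹) / (3.21×10⁻⁹)³ = 1.006×10⁵ N/C.
√(1 + 3cos²24°) = √(1 + 3·0.8346) = √3.5037 ≈ 1.8718.
E ≈ 1.006×10⁵ × 1.872 = 1.882×10⁵ N/C.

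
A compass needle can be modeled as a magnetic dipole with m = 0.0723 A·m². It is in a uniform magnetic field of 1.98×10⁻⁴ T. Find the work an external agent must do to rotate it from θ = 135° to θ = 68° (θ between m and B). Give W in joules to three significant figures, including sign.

W ≈ -1.55×10⁻⁵ J

W_ext = ΔU = −mB cosθ₂ + mB cosθ₁ = mB(cosθ₁ − cosθ₂).
W = (0.0723)(1.98×10⁻⁴)·(cos135° − cos68°) = (1.432×10⁻⁵)·(-1.0817) = -1.549×10⁻⁵ J.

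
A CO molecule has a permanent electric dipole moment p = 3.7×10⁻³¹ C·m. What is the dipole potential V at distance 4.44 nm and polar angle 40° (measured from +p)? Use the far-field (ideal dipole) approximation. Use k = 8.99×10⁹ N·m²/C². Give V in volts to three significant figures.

V ≈ 1.29×10⁻⁴ V

The dipole potential is V = kp cosθ / r².
V = (8.99×10⁹)(3.70×10⁻³¹)·cos40° / (4.44×10⁻⁹)² = 1.293×10⁻⁴ V.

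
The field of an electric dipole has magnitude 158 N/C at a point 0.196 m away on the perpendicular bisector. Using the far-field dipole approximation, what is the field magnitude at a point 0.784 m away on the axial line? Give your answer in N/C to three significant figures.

Dipole fields scale as 1/r³ in the far field.
The axial field is twice the equatorial field at the same r, so the geometry factor is 2/1.
E₂ = E₁ · (2/1) · (r₁/r₂)³ = 158 · 2 · (0.196/0.784)³.
(r₁/r₂)³ = (0.25)³ = 0.01562.
E₂ ≈ 4.938 N/C.

E ≈ 4.94 N/C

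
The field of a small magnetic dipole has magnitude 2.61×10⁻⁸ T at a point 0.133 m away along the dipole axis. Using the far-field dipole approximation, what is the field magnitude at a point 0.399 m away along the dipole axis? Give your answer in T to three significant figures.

B ≈ 9.67×10⁻¹⁰ T

Dipole fields scale as 1/r³ in the far field; the geometry is the same at both points.
B₂ = B₁ · (r₁/r₂)³ = 2.61×10⁻⁸ · (0.133/0.399)³.
(r₁/r₂)³ = (0.3333)³ = 0.03704.
B₂ ≈ 9.667×10⁻¹⁰ T.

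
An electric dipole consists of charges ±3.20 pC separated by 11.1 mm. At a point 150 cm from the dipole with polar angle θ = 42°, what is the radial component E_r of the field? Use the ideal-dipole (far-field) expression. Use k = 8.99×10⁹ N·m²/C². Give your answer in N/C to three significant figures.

E_r ≈ 1.41×10⁻⁴ N/C

Dipole moment p = qd = (3.20×10⁻¹² C)(0.0111 m) = 3.552×10⁻¹⁴ C·m.
For a dipole, E_r = (2kp cosθ)/r³.
kp/r³ = (8.99×10⁹)(3.552×10⁻¹⁴)/(1.50)³ = 9.461×10⁻⁵ N/C.
E_r = 2·9.461×10⁻⁵·cos42° = 1.406×10⁻⁴ N/C.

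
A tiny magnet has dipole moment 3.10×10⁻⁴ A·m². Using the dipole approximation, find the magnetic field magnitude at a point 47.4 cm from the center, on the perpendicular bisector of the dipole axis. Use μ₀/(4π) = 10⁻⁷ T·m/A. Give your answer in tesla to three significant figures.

B ≈ 2.91×10⁻¹⁰ T

In the equatorial plane B = (μ₀/4π)·m/r³ (half the axial value).
B = (10⁻⁷)·(3.10×10⁻⁴) / (0.474)³ = 2.911×10⁻¹⁰ T.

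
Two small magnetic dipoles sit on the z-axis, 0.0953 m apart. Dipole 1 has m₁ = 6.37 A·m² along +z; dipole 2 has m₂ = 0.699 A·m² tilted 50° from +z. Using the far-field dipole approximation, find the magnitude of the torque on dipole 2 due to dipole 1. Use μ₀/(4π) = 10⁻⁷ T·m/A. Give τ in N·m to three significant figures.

τ ≈ 7.88×10⁻⁴ N·m

Dipole B is on the axis of dipole A, so B₁ there is axial: B₁ = (μ₀/4π)·2m₁/r³ along +z.
B₁ = 2(10⁻⁷)(6.37)/(0.0953)³ = 0.001472 T.
τ = m₂ B₁ sinθ.
τ = (0.699)(0.001472)·sin50° = 7.882×10⁻⁴ N·m.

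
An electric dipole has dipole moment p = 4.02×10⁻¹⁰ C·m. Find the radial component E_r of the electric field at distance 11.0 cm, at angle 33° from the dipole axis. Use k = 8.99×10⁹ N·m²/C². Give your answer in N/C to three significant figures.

E_r ≈ 4550 N/C

For a dipole, E_r = (2kp cosθ)/r³.
kp/r³ = (8.99×10⁹)(4.02×10⁻¹⁰)/(0.110)³ = 2715 N/C.
E_r = 2·2715·cos33° = 4554 N/C.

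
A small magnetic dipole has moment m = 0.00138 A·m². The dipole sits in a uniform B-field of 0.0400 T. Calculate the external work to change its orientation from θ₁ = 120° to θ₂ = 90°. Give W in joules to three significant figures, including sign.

W ≈ -2.76×10⁻⁵ J

W_ext = ΔU = −mB cosθ₂ + mB cosθ₁ = mB(cosθ₁ − cosθ₂).
W = (0.00138)(0.0400)·(cos120° − cos90°) = (5.520×10⁻⁵)·(-0.5000) = -2.760×10⁻⁵ J.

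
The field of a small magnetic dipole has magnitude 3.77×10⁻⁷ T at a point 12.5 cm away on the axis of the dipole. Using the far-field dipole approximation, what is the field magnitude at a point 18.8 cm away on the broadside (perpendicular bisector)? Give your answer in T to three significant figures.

Dipole fields scale as 1/r³ in the far field.
The axial field is twice the equatorial field at the same r, so the geometry factor is 1/2.
B₂ = B₁ · (1/2) · (r₁/r₂)³ = 3.77×10⁻⁷ · 0.5 · (12.5/18.8)³.
(r₁/r₂)³ = (0.6649)³ = 0.2939.
B₂ ≈ 5.541×10⁻⁸ T.

B ≈ 5.54×10⁻⁸ T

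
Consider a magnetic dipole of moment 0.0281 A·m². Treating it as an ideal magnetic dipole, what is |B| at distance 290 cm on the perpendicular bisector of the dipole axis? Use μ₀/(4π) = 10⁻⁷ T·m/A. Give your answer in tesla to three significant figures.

In the equatorial plane B = (μ₀/4π)·m/r³ (half the axial value).
B = (10⁻⁷)·(0.0281) / (2.90)³ = 1.152×10⁻¹⁰ T.

B ≈ 1.15×10⁻¹⁰ T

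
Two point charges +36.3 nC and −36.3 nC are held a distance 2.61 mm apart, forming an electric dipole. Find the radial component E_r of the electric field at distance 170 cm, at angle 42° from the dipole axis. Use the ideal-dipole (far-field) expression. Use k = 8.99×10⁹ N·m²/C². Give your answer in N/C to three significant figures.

Dipole moment p = qd = (3.63×10⁻⁸ C)(0.00261 m) = 9.474×10⁻¹¹ C·m.
For a dipole, E_r = (2kp cosθ)/r³.
kp/r³ = (8.99×10⁹)(9.474×10⁻¹¹)/(1.70)³ = 0.1734 N/C.
E_r = 2·0.1734·cos42° = 0.2577 N/C.

E_r ≈ 0.258 N/C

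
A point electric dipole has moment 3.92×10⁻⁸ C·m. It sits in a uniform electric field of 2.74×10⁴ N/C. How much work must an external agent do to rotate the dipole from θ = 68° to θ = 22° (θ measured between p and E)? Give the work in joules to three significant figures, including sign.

W_ext = ΔU = U(θ₂) − U(θ₁) = −pE cosθ₂ − (−pE cosθ₁) = pE(cosθ₁ − cosθ₂).
W = (3.92×10⁻⁸)(2.74×10⁴)·(cos68° − cos22°) = (0.001074)·(-0.5526) = -5.935×10⁻⁴ J.

W ≈ -5.94×10⁻⁴ J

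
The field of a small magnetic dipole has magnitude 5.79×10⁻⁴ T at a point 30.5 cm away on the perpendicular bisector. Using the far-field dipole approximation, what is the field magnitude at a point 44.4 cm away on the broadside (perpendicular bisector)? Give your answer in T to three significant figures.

Dipole fields scale as 1/r³ in the far field; the geometry is the same at both points.
B₂ = B₁ · (r₁/r₂)³ = 5.79×10⁻⁴ · (30.5/44.4)³.
(r₁/r₂)³ = (0.6869)³ = 0.3242.
B₂ ≈ 1.877×10⁻⁴ T.

B ≈ 1.88×10⁻⁴ T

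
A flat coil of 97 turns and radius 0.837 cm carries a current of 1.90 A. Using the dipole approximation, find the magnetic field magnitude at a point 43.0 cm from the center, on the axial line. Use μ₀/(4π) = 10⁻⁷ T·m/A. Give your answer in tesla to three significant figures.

B ≈ 1.02×10⁻⁷ T

m = NIA = NIπa² = 97·(1.90)·π·(0.00837)² = 0.04056 A·m².
On axis B = (μ₀/4π)·2m/r³.
B = 2·(10⁻⁷)·(0.04056) / (0.430)³ = 1.020×10⁻⁷ T.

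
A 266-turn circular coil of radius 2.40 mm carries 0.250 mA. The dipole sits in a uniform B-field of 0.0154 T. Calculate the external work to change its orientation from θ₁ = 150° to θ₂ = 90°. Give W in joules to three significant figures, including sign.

W ≈ -1.60×10⁻⁸ J

m = NIA = NIπa² = 266·(2.50×10⁻⁴)·π·(0.00240)² = 1.203×10⁻⁶ A·m².
W_ext = ΔU = −mB cosθ₂ + mB cosθ₁ = mB(cosθ₁ − cosθ₂).
W = (1.203×10⁻⁶)(0.0154)·(cos150° − cos90°) = (1.853×10⁻⁸)·(-0.8660) = -1.604×10⁻⁸ J.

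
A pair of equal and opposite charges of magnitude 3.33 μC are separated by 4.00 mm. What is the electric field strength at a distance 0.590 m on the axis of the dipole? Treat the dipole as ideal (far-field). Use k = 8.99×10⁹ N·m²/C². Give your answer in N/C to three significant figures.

E ≈ 1170 N/C

Dipole moment p = qd = (3.33×10⁻⁶ C)(0.00400 m) = 1.332×10⁻⁸ C·m.
On the dipole axis E = 2kp/r³.
E = 2·(8.99×10⁹)(1.332×10⁻⁸) / (0.590)³ = 1166 N/C.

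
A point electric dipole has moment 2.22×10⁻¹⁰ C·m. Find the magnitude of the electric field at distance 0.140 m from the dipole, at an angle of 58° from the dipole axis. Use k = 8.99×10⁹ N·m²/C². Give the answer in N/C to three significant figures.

At angle θ the dipole field magnitude is E = (kp/r³)·√(1 + 3cos²θ).
kp/r³ = (8.99×10⁹)(2.22×10⁻¹⁰) / (0.140)³ = 727.3 N/C.
√(1 + 3cos²58°) = √(1 + 3·0.2808) = √1.8424 ≈ 1.3574.
E ≈ 727.3 × 1.357 = 987.2 N/C.

E ≈ 987 N/C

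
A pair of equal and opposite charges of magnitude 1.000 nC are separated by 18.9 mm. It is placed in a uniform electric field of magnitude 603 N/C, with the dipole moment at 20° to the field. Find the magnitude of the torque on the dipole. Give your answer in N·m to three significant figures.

Dipole moment p = qd = (1.00×10⁻⁹ C)(0.0189 m) = 1.89×10⁻¹¹ C·m.
Torque on an electric dipole: τ = pE sinθ.
τ = (1.89×10⁻¹¹)(603)·sin20° = 3.898×10⁻⁹ N·m.

τ ≈ 3.90×10⁻⁹ N·m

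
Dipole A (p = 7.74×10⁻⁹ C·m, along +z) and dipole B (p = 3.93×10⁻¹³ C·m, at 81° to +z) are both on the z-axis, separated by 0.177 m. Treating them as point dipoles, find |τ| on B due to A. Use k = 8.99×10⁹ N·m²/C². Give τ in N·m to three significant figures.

The second dipole sits on the axis of the first, so the field there is axial: E₁ = 2kp₁/r³ along +z.
E₁ = 2(8.99×10⁹)(7.74×10⁻⁹)/(0.177)³ = 2.510×10⁴ N/C.
Torque on the second dipole: τ = p₂ E₁ sinθ.
τ = (3.93×10⁻¹³)(2.510×10⁴)·sin81° = 9.741×10⁻⁹ N·m.

τ ≈ 9.74×10⁻⁹ N·m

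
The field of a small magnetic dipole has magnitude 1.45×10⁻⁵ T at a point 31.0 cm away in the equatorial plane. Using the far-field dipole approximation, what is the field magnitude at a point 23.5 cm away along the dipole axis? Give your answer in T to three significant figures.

Dipole fields scale as 1/r³ in the far field.
The axial field is twice the equatorial field at the same r, so the geometry factor is 2/1.
B₂ = B₁ · (2/1) · (r₁/r₂)³ = 1.45×10⁻⁵ · 2 · (31.0/23.5)³.
(r₁/r₂)³ = (1.319)³ = 2.296.
B₂ ≈ 6.657×10⁻⁵ T.

B ≈ 6.66×10⁻⁵ T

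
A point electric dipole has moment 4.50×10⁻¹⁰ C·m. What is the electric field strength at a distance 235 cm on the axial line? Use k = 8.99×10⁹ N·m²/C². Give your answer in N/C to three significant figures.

E ≈ 0.623 N/C

On the dipole axis E = 2kp/r³.
E = 2·(8.99×10⁹)(4.50×10⁻¹⁰) / (2.35)³ = 0.6234 N/C.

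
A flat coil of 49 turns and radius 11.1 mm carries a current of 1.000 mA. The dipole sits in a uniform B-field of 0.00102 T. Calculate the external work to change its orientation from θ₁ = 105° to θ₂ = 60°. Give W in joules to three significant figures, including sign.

m = NIA = NIπa² = 49·(0.00100)·π·(0.0111)² = 1.897×10⁻⁵ A·m².
W_ext = ΔU = −mB cosθ₂ + mB cosθ₁ = mB(cosθ₁ − cosθ₂).
W = (1.897×10⁻⁵)(0.00102)·(cos105° − cos60°) = (1.935×10⁻⁸)·(-0.7588) = -1.468×10⁻⁸ J.

W ≈ -1.47×10⁻⁸ J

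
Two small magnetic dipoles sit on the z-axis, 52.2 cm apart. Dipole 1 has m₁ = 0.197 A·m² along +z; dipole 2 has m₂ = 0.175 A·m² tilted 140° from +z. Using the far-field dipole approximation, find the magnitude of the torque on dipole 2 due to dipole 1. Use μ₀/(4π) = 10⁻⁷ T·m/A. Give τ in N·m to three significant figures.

τ ≈ 3.12×10⁻⁸ N·m

Dipole B is on the axis of dipole A, so B₁ there is axial: B₁ = (μ₀/4π)·2m₁/r³ along +z.
B₁ = 2(10⁻⁷)(0.197)/(0.522)³ = 2.770×10⁻⁷ T.
τ = m₂ B₁ sinθ.
τ = (0.175)(2.770×10⁻⁷)·sin140° = 3.116×10⁻⁸ N·m.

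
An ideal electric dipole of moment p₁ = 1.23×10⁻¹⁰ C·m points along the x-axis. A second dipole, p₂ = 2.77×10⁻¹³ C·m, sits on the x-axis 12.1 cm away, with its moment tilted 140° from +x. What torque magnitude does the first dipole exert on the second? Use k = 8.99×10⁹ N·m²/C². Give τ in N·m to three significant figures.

τ ≈ 2.22×10⁻¹⁰ N·m

The second dipole sits on the axis of the first, so the field there is axial: E₁ = 2kp₁/r³ along +x.
E₁ = 2(8.99×10⁹)(1.23×10⁻¹⁰)/(0.121)³ = 1248 N/C.
Torque on the second dipole: τ = p₂ E₁ sinθ.
τ = (2.77×10⁻¹³)(1248)·sin140° = 2.223×10⁻¹⁰ N·m.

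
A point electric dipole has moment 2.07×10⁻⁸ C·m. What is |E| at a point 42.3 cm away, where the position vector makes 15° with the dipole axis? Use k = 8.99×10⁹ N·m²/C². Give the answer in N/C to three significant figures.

E ≈ 4790 N/C

At angle θ the dipole field magnitude is E = (kp/r³)·√(1 + 3cos²θ).
kp/r³ = (8.99×10⁹)(2.07×10⁻⁸) / (0.423)³ = 2459 N/C.
√(1 + 3cos²15°) = √(1 + 3·0.9330) = √3.7990 ≈ 1.9491.
E ≈ 2459 × 1.949 = 4792 N/C.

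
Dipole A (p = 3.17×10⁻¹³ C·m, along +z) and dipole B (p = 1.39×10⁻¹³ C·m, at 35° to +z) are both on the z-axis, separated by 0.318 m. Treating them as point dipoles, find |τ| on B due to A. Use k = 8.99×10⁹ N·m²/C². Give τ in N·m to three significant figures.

τ ≈ 1.41×10⁻¹⁴ N·m

The second dipole sits on the axis of the first, so the field there is axial: E₁ = 2kp₁/r³ along +z.
E₁ = 2(8.99×10⁹)(3.17×10⁻¹³)/(0.318)³ = 0.1772 N/C.
Torque on the second dipole: τ = p₂ E₁ sinθ.
τ = (1.39×10⁻¹³)(0.1772)·sin35° = 1.413×10⁻¹⁴ N·m.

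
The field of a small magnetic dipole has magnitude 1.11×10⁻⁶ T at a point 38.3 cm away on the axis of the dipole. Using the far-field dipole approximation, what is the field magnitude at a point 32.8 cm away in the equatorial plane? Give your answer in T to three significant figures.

Dipole fields scale as 1/r³ in the far field.
The axial field is twice the equatorial field at the same r, so the geometry factor is 1/2.
B₂ = B₁ · (1/2) · (r₁/r₂)³ = 1.11×10⁻⁶ · 0.5 · (38.3/32.8)³.
(r₁/r₂)³ = (1.168)³ = 1.592.
B₂ ≈ 8.836×10⁻⁷ T.

B ≈ 8.84×10⁻⁷ T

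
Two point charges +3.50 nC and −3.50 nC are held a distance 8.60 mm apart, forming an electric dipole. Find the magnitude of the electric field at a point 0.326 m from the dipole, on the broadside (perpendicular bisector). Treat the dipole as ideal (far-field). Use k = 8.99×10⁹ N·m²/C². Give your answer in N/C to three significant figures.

Dipole moment p = qd = (3.50×10⁻⁹ C)(0.00860 m) = 3.01×10⁻¹¹ C·m.
In the equatorial plane E = kp/r³.
E = (8.99×10⁹)(3.01×10⁻¹¹) / (0.326)³ = 7.810 N/C.

E ≈ 7.81 N/C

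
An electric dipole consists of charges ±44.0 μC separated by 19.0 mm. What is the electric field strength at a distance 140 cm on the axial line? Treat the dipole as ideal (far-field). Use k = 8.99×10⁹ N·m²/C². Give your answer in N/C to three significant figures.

Dipole moment p = qd = (4.40×10⁻⁵ C)(0.0190 m) = 8.36×10⁻⁷ C·m.
On the dipole axis E = 2kp/r³.
E = 2·(8.99×10⁹)(8.36×10⁻⁷) / (1.40)³ = 5478 N/C.

E ≈ 5480 N/C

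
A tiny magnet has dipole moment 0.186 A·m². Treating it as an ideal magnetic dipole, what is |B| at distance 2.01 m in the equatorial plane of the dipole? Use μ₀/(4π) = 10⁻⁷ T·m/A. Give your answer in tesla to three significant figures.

B ≈ 2.29×10⁻⁹ T

In the equatorial plane B = (μ₀/4π)·m/r³ (half the axial value).
B = (10⁻⁷)·(0.186) / (2.01)³ = 2.290×10⁻⁹ T.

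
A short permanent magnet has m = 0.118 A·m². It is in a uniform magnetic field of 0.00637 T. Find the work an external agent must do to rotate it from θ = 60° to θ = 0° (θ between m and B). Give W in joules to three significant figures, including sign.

W_ext = ΔU = −mB cosθ₂ + mB cosθ₁ = mB(cosθ₁ − cosθ₂).
W = (0.118)(0.00637)·(cos60° − cos0°) = (7.517×10⁻⁴)·(-0.5000) = -3.758×10⁻⁴ J.

W ≈ -3.76×10⁻⁴ J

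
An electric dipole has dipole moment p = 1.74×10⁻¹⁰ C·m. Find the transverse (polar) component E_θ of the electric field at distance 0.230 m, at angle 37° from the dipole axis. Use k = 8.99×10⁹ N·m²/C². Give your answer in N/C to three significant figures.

E_θ ≈ 77.4 N/C

For a dipole, E_θ = (kp sinθ)/r³.
kp/r³ = (8.99×10⁹)(1.74×10⁻¹⁰)/(0.230)³ = 128.6 N/C.
E_θ = 128.6·sin37° = 77.37 N/C.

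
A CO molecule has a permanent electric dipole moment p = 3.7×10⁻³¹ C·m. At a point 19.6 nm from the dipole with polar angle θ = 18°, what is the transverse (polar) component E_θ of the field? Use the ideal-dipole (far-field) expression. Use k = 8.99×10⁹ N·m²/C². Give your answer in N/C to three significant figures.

For a dipole, E_θ = (kp sinθ)/r³.
kp/r³ = (8.99×10⁹)(3.70×10⁻³¹)/(1.96×10⁻⁸)³ = 441.8 N/C.
E_θ = 441.8·sin18° = 136.5 N/C.

E_θ ≈ 137 N/C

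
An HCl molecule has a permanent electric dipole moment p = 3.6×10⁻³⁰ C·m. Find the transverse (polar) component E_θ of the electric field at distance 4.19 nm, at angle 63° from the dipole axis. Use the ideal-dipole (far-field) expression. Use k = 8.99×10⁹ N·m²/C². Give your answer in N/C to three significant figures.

E_θ ≈ 3.92×10⁵ N/C

For a dipole, E_θ = (kp sinθ)/r³.
kp/r³ = (8.99×10⁹)(3.60×10⁻³⁰)/(4.19×10⁻⁹)³ = 4.400×10⁵ N/C.
E_θ = 4.400×10⁵·sin63° = 3.920×10⁵ N/C.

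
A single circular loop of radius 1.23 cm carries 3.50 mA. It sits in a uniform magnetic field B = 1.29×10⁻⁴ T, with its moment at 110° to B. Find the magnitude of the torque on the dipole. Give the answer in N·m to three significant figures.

τ ≈ 2.02×10⁻¹⁰ N·m

Magnetic moment m = IA = Iπa² = (0.00350)·π·(0.0123)² = 1.664×10⁻⁶ A·m².
Torque on a magnetic dipole: τ = mB sinθ.
τ = (1.664×10⁻⁶)(1.29×10⁻⁴)·sin110° = 2.017×10⁻¹⁰ N·m.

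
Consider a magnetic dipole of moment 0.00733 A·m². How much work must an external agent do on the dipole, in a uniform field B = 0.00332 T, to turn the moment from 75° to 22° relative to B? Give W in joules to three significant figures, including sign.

W ≈ -1.63×10⁻⁵ J

W_ext = ΔU = −mB cosθ₂ + mB cosθ₁ = mB(cosθ₁ − cosθ₂).
W = (0.00733)(0.00332)·(cos75° − cos22°) = (2.434×10⁻⁵)·(-0.6684) = -1.627×10⁻⁵ J.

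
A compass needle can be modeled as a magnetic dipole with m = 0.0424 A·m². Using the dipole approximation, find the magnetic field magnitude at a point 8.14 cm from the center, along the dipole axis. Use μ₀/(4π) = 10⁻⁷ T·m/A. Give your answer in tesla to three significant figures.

On axis B = (μ₀/4π)·2m/r³.
B = 2·(10⁻⁷)·(0.0424) / (0.0814)³ = 1.572×10⁻⁵ T.

B ≈ 1.57×10⁻⁵ T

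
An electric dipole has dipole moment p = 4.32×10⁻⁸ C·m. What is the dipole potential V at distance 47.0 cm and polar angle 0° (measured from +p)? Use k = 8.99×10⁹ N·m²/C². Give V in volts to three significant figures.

The dipole potential is V = kp cosθ / r².
V = (8.99×10⁹)(4.32×10⁻⁸)·cos0° / (0.470)² = 1758 V.

V ≈ 1760 V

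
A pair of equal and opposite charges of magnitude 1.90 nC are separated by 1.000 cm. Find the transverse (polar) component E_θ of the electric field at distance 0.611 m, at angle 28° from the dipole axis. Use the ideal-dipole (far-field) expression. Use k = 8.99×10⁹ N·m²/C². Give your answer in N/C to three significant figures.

E_θ ≈ 0.352 N/C

Dipole moment p = qd = (1.90×10⁻⁹ C)(0.0100 m) = 1.90×10⁻¹¹ C·m.
For a dipole, E_θ = (kp sinθ)/r³.
kp/r³ = (8.99×10⁹)(1.90×10⁻¹¹)/(0.611)³ = 0.7488 N/C.
E_θ = 0.7488·sin28° = 0.3516 N/C.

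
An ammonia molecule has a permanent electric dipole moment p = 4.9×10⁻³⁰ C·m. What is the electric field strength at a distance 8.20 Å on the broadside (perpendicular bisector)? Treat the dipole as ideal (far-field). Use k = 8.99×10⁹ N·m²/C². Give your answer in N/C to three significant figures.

On the perpendicular bisector E = kp/r³ (half the axial value at the same distance).
E = (8.99×10⁹)(4.90×10⁻³⁰) / (8.20×10⁻¹⁰)³ = 7.989×10⁷ N/C.

E ≈ 7.99×10⁷ N/C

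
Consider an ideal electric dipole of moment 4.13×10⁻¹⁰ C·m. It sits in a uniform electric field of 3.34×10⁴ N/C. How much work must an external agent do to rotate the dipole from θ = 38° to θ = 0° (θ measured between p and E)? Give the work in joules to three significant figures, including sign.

W_ext = ΔU = U(θ₂) − U(θ₁) = −pE cosθ₂ − (−pE cosθ₁) = pE(cosθ₁ − cosθ₂).
W = (4.13×10⁻¹⁰)(3.34×10⁴)·(cos38° − cos0°) = (1.379×10⁻⁵)·(-0.2120) = -2.924×10⁻⁶ J.

W ≈ -2.92×10⁻⁶ J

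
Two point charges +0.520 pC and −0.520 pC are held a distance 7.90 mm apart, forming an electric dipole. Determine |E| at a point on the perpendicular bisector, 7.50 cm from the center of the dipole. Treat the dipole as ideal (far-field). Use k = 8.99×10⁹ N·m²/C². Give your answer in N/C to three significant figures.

E ≈ 0.0875 N/C

Dipole moment p = qd = (5.20×10⁻¹³ C)(0.00790 m) = 4.108×10⁻¹⁵ C·m.
In the equatorial plane E = kp/r³.
E = (8.99×10⁹)(4.108×10⁻¹⁵) / (0.0750)³ = 0.08754 N/C.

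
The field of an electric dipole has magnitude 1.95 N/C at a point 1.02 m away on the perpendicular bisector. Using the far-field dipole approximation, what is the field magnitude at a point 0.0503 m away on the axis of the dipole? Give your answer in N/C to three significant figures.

E ≈ 3.25×10⁴ N/C

Dipole fields scale as 1/r³ in the far field.
The axial field is twice the equatorial field at the same r, so the geometry factor is 2/1.
E₂ = E₁ · (2/1) · (r₁/r₂)³ = 1.95 · 2 · (1.02/0.0503)³.
(r₁/r₂)³ = (20.28)³ = 8339.
E₂ ≈ 3.252×10⁴ N/C.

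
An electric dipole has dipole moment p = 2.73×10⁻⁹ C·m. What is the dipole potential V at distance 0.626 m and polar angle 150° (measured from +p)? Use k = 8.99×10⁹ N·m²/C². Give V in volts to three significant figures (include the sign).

The dipole potential is V = kp cosθ / r².
V = (8.99×10⁹)(2.73×10⁻⁹)·cos150° / (0.626)² = -54.24 V.

V ≈ -54.2 V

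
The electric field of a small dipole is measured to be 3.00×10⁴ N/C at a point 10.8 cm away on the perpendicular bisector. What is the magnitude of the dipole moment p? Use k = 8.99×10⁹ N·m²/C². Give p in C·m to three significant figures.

p ≈ 4.20×10⁻⁹ C·m

In the equatorial plane E = kp/r³, so p = Er³/(k).
p = (3.00×10⁴)·(0.108)³ / (8.99×10⁹) = 4.204×10⁻⁹ C·m.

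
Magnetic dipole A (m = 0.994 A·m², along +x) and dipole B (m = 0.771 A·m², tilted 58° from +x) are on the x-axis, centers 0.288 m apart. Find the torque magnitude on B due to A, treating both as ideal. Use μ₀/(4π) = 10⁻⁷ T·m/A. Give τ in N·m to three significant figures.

Dipole B is on the axis of dipole A, so B₁ there is axial: B₁ = (μ₀/4π)·2m₁/r³ along +x.
B₁ = 2(10⁻⁷)(0.994)/(0.288)³ = 8.322×10⁻⁶ T.
τ = m₂ B₁ sinθ.
τ = (0.771)(8.322×10⁻⁶)·sin58° = 5.441×10⁻⁶ N·m.

τ ≈ 5.44×10⁻⁶ N·m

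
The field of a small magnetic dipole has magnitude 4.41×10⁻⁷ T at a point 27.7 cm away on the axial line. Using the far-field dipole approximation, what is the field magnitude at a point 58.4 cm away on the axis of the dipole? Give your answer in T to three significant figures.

Dipole fields scale as 1/r³ in the far field; the geometry is the same at both points.
B₂ = B₁ · (r₁/r₂)³ = 4.41×10⁻⁷ · (27.7/58.4)³.
(r₁/r₂)³ = (0.4743)³ = 0.1067.
B₂ ≈ 4.706×10⁻⁸ T.

B ≈ 4.71×10⁻⁸ T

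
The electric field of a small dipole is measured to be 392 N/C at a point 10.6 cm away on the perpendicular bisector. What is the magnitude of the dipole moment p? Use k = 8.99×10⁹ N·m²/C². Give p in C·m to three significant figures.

p ≈ 5.19×10⁻¹¹ C·m

In the equatorial plane E = kp/r³, so p = Er³/(k).
p = (392)·(0.106)³ / (8.99×10⁹) = 5.193×10⁻¹¹ C·m.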